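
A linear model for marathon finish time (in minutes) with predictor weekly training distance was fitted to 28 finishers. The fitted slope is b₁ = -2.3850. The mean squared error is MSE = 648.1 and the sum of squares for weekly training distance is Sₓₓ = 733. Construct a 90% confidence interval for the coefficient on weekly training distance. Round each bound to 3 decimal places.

SE(b₁) = √(MSE/Sₓₓ) = √(648.1/733) = 0.940306.
df = n − 2 = 26.
t* = t_{0.05, 26} = 1.705618.
Margin = t* × SE = 1.705618 × 0.940306 = 1.60380.
CI: -2.3850 ± 1.60380 → (-3.989, -0.781).
With 90% confidence, each one-unit increase in weekly training distance is associated with a change of between -3.989 and -0.781 minutes in marathon finish time.

(-3.989, -0.781)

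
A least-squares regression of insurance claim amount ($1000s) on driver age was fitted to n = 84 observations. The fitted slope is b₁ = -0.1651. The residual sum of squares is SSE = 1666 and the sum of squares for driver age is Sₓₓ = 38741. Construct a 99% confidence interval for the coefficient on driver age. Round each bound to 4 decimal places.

MSE = SSE/(n − 2) = 1666/82 = 20.3171.
SE(b₁) = √(MSE/Sₓₓ) = √(20.3171/38741) = 0.0229005.
df = n − 2 = 82.
t* = t_{0.005, 82} = 2.637123.
Margin = t* × SE = 2.637123 × 0.0229005 = 0.060391.
CI: -0.1651 ± 0.060391 → (-0.2255, -0.1047).
With 99% confidence, each one-unit increase in driver age is associated with a change of between -0.2255 and -0.1047 $1000s in insurance claim amount.

(-0.2255, -0.1047)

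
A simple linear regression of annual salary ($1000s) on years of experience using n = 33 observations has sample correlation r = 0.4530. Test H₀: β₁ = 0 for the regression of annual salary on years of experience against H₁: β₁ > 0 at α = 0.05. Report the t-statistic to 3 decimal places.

t = r·√(n − 2)/√(1 − r²) = 0.4530·√31/√0.794791 = 2.829.
df = n − 2 = 31.
One-sided p ≈ 0.0041, which is < 0.05, so reject H₀.
There is evidence of a linear association between years of experience and annual salary.

t = 2.829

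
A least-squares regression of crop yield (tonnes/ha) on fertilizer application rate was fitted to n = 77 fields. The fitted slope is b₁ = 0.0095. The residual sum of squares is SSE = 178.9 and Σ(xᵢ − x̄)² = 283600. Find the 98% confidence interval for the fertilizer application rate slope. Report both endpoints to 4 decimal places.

(0.0026, 0.0164)

MSE = SSE/(n − 2) = 178.9/75 = 2.38533.
SE(b₁) = √(MSE/Sₓₓ) = √(2.38533/283600) = 0.00290016.
df = n − 2 = 75.
t* = t_{0.01, 75} = 2.377102.
Margin = t* × SE = 2.377102 × 0.00290016 = 0.006894.
CI: 0.0095 ± 0.006894 → (0.0026, 0.0164).
With 98% confidence, each one-unit increase in fertilizer application rate is associated with a change of between 0.0026 and 0.0164 tonnes/ha in crop yield.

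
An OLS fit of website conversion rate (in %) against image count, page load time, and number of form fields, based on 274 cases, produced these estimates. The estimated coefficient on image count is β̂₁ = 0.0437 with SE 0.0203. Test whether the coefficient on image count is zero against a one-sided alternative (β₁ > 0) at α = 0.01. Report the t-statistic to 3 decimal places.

H₀: β₁ = 0 vs H₁: β₁ > 0.
t = (β̂₁ − β₁⁰)/SE = 0.0437 / 0.0203 = 2.153.
df = n − k − 1 = 274 − 3 − 1 = 270.
One-sided p ≈ 0.0161, which is ≥ 0.01, so fail to reject H₀.
The data do not give significant evidence that the true slope on image count is positive, holding the other predictors fixed.

t = 2.153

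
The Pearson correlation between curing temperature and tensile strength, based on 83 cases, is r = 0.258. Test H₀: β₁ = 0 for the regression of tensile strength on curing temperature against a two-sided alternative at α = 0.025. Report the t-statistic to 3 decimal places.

t = r·√(n − 2)/√(1 − r²) = 0.258·√81/√0.933436 = 2.403.
df = n − 2 = 81.
Two-sided p ≈ 0.0185, which is < 0.025, so reject H₀.
There is evidence of a linear association between curing temperature and tensile strength.

t = 2.403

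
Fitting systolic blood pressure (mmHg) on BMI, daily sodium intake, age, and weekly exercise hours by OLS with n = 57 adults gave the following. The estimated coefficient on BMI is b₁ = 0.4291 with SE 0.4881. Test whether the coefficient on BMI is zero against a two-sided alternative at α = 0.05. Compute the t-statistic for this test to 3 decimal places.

t = 0.879

H₀: β₁ = 0 vs H₁: β₁ ≠ 0.
t = (b₁ − β₁⁰)/SE = 0.4291 / 0.4881 = 0.879.
df = n − k − 1 = 57 − 4 − 1 = 52.
Two-sided p ≈ 0.3834, which is ≥ 0.05, so fail to reject H₀.
The data do not give significant evidence of an association between BMI and systolic blood pressure, after adjusting for the other predictors.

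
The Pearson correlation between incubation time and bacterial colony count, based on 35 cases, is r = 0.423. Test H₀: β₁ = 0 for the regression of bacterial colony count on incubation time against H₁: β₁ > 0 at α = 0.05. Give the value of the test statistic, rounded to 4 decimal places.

t = r·√(n − 2)/√(1 − r²) = 0.423·√33/√0.821071 = 2.6817.
df = n − 2 = 33.
One-sided p ≈ 0.0057, which is < 0.05, so reject H₀.
There is evidence of a linear association between incubation time and bacterial colony count.

t = 2.6817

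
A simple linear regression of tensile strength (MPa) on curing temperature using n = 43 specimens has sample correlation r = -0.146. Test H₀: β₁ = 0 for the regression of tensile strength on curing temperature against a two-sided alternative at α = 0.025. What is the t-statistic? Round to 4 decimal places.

t = -0.9450

t = r·√(n − 2)/√(1 − r²) = -0.146·√41/√0.978684 = -0.9450.
df = n − 2 = 41.
Two-sided p ≈ 0.3502, which is ≥ 0.025, so fail to reject H₀.
The data do not give significant evidence of a linear association between curing temperature and tensile strength.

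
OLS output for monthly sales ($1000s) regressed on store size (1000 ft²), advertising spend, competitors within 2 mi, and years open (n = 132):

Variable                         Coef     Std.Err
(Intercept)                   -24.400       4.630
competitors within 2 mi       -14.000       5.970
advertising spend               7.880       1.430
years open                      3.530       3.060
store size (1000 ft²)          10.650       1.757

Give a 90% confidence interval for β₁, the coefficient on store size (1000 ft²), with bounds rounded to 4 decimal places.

Read off: b = 10.650, SE = 1.757 for store size (1000 ft²).
df = n − k − 1 = 132 − 4 − 1 = 127.
t* = t_{0.05, 127} = 1.65694.
Margin = t* × SE = 1.65694 × 1.757 = 2.911244.
CI: 10.650 ± 2.911244 → (7.7388, 13.5612).

(7.7388, 13.5612)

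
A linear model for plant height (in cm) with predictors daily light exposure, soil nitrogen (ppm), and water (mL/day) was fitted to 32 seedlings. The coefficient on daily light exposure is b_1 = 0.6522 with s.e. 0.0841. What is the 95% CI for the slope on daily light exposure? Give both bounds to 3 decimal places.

(0.480, 0.824)

df = n − k − 1 = 32 − 3 − 1 = 28.
t* = t_{0.025, 28} = 2.048407.
Margin = t* × SE = 2.048407 × 0.0841 = 0.17227.
CI: 0.6522 ± 0.17227 → (0.480, 0.824).
With 95% confidence, each one-unit increase in daily light exposure is associated with a change of between 0.480 and 0.824 cm in plant height, holding the other predictors fixed.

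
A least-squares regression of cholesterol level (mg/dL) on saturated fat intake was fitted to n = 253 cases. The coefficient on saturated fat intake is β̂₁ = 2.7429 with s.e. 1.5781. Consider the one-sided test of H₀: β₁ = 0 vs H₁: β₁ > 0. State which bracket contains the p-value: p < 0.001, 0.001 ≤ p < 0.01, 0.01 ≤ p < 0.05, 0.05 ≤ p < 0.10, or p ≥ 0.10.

0.01 ≤ p < 0.05

t = 2.7429 / 1.5781 = 1.738.
df = n − 2 = 253 − 2 = 251.
One-sided p = P(T_{251} > t) ≈ 0.0417.
So 0.01 ≤ p < 0.05.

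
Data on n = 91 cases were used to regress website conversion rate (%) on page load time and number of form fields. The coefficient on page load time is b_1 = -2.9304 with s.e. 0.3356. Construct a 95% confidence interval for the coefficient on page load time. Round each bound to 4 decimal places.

df = n − k − 1 = 91 − 2 − 1 = 88.
t* = t_{0.025, 88} = 1.98729.
Margin = t* × SE = 1.98729 × 0.3356 = 0.666934.
CI: -2.9304 ± 0.666934 → (-3.5973, -2.2635).
With 95% confidence, each one-unit increase in page load time is associated with a change of between -3.5973 and -2.2635 % in website conversion rate, holding the other predictors fixed.

(-3.5973, -2.2635)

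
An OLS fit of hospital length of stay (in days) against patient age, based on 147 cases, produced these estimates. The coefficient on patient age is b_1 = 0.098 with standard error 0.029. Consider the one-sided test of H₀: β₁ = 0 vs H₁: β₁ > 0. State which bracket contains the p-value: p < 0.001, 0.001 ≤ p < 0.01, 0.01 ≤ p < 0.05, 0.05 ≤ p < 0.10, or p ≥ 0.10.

p < 0.001

t = 0.098 / 0.029 = 3.379.
df = n − 2 = 147 − 2 = 145.
One-sided p = P(T_{145} > t) ≈ 0.0005.
So p < 0.001.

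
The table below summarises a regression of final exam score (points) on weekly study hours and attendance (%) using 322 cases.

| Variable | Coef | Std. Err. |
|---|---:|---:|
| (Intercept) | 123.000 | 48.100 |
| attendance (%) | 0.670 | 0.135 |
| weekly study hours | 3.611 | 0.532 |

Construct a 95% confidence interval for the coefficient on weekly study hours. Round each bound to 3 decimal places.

Read off: b = 3.611, SE = 0.532 for weekly study hours.
df = n − k − 1 = 322 − 2 − 1 = 319.
t* = t_{0.025, 319} = 1.967428.
Margin = t* × SE = 1.967428 × 0.532 = 1.04667.
CI: 3.611 ± 1.04667 → (2.564, 4.658).

(2.564, 4.658)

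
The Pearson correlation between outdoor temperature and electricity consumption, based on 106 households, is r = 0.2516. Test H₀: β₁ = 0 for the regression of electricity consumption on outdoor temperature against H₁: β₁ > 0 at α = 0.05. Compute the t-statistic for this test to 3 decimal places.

t = r·√(n − 2)/√(1 − r²) = 0.2516·√104/√0.936697 = 2.651.
df = n − 2 = 104.
One-sided p ≈ 0.0046, which is < 0.05, so reject H₀.
There is evidence of a linear association between outdoor temperature and electricity consumption.

t = 2.651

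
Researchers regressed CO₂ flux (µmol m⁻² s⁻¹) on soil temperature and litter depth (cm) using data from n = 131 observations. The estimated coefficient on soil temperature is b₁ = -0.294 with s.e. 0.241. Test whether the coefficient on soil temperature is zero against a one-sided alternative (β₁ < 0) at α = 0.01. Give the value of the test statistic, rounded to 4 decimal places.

t = -1.2199

H₀: β₁ = 0 vs H₁: β₁ < 0.
t = (b₁ − β₁⁰)/SE = -0.294 / 0.241 = -1.2199.
df = n − k − 1 = 131 − 2 − 1 = 128.
One-sided p ≈ 0.1124, which is ≥ 0.01, so fail to reject H₀.
The data do not give significant evidence that the true slope on soil temperature is negative, holding the other predictors fixed.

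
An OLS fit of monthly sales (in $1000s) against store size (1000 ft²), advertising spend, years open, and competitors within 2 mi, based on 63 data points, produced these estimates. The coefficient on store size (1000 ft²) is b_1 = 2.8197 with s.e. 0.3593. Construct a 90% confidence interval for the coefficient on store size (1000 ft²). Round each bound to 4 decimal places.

df = n − k − 1 = 63 − 4 − 1 = 58.
t* = t_{0.05, 58} = 1.671553.
Margin = t* × SE = 1.671553 × 0.3593 = 0.600589.
CI: 2.8197 ± 0.600589 → (2.2191, 3.4203).
With 90% confidence, each one-unit increase in store size (1000 ft²) is associated with a change of between 2.2191 and 3.4203 $1000s in monthly sales, holding the other predictors fixed.

(2.2191, 3.4203)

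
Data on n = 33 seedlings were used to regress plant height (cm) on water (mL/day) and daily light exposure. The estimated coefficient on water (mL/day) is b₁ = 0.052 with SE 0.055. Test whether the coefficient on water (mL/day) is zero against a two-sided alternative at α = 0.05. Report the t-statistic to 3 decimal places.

H₀: β₁ = 0 vs H₁: β₁ ≠ 0.
t = (b₁ − β₁⁰)/SE = 0.052 / 0.055 = 0.945.
df = n − k − 1 = 33 − 2 − 1 = 30.
Two-sided p ≈ 0.3520, which is ≥ 0.05, so fail to reject H₀.
The data do not give significant evidence of an association between water (mL/day) and plant height, after adjusting for the other predictors.

t = 0.945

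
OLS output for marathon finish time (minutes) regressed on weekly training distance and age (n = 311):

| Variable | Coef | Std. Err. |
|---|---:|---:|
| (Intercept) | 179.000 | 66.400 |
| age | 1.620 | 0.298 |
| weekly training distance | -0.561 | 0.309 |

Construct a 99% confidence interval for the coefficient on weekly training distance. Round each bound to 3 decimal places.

Read off: b = -0.561, SE = 0.309 for weekly training distance.
df = n − k − 1 = 311 − 2 − 1 = 308.
t* = t_{0.005, 308} = 2.591886.
Margin = t* × SE = 2.591886 × 0.309 = 0.80089.
CI: -0.561 ± 0.80089 → (-1.362, 0.240).

(-1.362, 0.240)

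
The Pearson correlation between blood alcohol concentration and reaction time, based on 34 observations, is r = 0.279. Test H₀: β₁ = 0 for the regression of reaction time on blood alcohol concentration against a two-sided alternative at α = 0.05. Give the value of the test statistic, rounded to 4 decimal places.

t = r·√(n − 2)/√(1 − r²) = 0.279·√32/√0.922159 = 1.6435.
df = n − 2 = 32.
Two-sided p ≈ 0.1101, which is ≥ 0.05, so fail to reject H₀.
The data do not give significant evidence of a linear association between blood alcohol concentration and reaction time.

t = 1.6435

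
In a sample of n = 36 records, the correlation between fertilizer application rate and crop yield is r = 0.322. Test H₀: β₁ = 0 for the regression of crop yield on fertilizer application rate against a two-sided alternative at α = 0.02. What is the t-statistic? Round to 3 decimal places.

t = r·√(n − 2)/√(1 − r²) = 0.322·√34/√0.896316 = 1.983.
df = n − 2 = 34.
Two-sided p ≈ 0.0555, which is ≥ 0.02, so fail to reject H₀.
The data do not give significant evidence of a linear association between fertilizer application rate and crop yield.

t = 1.983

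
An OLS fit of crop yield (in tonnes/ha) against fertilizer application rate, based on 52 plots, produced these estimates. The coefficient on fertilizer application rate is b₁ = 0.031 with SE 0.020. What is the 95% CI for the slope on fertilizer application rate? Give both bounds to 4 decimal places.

df = n − 2 = 52 − 2 = 50.
t* = t_{0.025, 50} = 2.008559.
Margin = t* × SE = 2.008559 × 0.020 = 0.040171.
CI: 0.031 ± 0.040171 → (-0.0092, 0.0712).
With 95% confidence, each one-unit increase in fertilizer application rate is associated with a change of between -0.0092 and 0.0712 tonnes/ha in crop yield.

(-0.0092, 0.0712)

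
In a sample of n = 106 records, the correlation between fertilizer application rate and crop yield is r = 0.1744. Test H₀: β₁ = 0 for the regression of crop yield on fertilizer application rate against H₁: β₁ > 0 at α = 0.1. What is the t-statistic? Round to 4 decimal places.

t = 1.8062

t = r·√(n − 2)/√(1 − r²) = 0.1744·√104/√0.969585 = 1.8062.
df = n − 2 = 104.
One-sided p ≈ 0.0369, which is < 0.1, so reject H₀.
There is evidence of a linear association between fertilizer application rate and crop yield.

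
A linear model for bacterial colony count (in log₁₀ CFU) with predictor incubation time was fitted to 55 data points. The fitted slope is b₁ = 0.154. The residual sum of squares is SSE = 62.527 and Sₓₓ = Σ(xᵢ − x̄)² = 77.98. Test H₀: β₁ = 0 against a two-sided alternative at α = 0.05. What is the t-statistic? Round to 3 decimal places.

MSE = SSE/(n − 2) = 62.527/53 = 1.17975.
SE(b₁) = √(MSE/Sₓₓ) = √(1.17975/77.98) = 0.123.
t = 0.154 / 0.123 = 1.252.
df = n − 2 = 53.
Two-sided p ≈ 0.2161, which is ≥ 0.05, so fail to reject H₀.
The data do not give significant evidence of an association between incubation time and bacterial colony count.

t = 1.252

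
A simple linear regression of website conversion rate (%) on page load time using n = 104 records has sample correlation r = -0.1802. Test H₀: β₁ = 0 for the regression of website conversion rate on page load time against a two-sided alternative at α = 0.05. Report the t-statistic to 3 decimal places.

t = -1.850

t = r·√(n − 2)/√(1 − r²) = -0.1802·√102/√0.967528 = -1.850.
df = n − 2 = 102.
Two-sided p ≈ 0.0672, which is ≥ 0.05, so fail to reject H₀.
The data do not give significant evidence of a linear association between page load time and website conversion rate.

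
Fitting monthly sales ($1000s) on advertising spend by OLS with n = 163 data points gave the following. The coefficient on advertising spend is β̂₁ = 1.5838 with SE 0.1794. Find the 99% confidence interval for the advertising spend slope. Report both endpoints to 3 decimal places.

(1.116, 2.051)

df = n − 2 = 163 − 2 = 161.
t* = t_{0.005, 161} = 2.606711.
Margin = t* × SE = 2.606711 × 0.1794 = 0.46764.
CI: 1.5838 ± 0.46764 → (1.116, 2.051).
With 99% confidence, each one-unit increase in advertising spend is associated with a change of between 1.116 and 2.051 $1000s in monthly sales.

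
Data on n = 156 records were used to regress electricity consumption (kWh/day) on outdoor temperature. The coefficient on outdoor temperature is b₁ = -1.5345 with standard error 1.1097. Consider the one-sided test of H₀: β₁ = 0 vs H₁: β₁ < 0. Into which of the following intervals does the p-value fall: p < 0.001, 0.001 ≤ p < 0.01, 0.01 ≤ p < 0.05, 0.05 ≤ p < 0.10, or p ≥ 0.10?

t = -1.5345 / 1.1097 = -1.383.
df = n − 2 = 156 − 2 = 154.
One-sided p = P(T_{154} < t) ≈ 0.0844.
So 0.05 ≤ p < 0.10.

0.05 ≤ p < 0.10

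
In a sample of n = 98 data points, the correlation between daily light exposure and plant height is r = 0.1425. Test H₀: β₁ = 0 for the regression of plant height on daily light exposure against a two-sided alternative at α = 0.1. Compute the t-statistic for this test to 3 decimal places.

t = 1.411

t = r·√(n − 2)/√(1 − r²) = 0.1425·√96/√0.979694 = 1.411.
df = n − 2 = 96.
Two-sided p ≈ 0.1616, which is ≥ 0.1, so fail to reject H₀.
The data do not give significant evidence of a linear association between daily light exposure and plant height.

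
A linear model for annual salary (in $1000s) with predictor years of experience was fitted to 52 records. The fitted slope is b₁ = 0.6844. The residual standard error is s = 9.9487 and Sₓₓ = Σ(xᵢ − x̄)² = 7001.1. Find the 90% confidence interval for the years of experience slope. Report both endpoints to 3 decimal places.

SE(b₁) = s/√Sₓₓ = 9.9487/√7001.1 = 0.1189.
df = n − 2 = 50.
t* = t_{0.05, 50} = 1.675905.
Margin = t* × SE = 1.675905 × 0.1189 = 0.19927.
CI: 0.6844 ± 0.19927 → (0.485, 0.884).
With 90% confidence, each one-unit increase in years of experience is associated with a change of between 0.485 and 0.884 $1000s in annual salary.

(0.485, 0.884)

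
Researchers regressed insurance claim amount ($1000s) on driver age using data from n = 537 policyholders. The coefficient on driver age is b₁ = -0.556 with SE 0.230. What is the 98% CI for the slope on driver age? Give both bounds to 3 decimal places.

df = n − 2 = 537 − 2 = 535.
t* = t_{0.01, 535} = 2.333338.
Margin = t* × SE = 2.333338 × 0.230 = 0.53667.
CI: -0.556 ± 0.53667 → (-1.093, -0.019).
With 98% confidence, each one-unit increase in driver age is associated with a change of between -1.093 and -0.019 $1000s in insurance claim amount.

(-1.093, -0.019)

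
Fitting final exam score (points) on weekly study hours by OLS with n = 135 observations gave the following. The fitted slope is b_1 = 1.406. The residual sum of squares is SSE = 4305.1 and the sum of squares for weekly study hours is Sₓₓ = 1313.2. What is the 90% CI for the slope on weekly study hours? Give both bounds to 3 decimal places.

MSE = SSE/(n − 2) = 4305.1/133 = 32.3692.
SE(b_1) = √(MSE/Sₓₓ) = √(32.3692/1313.2) = 0.157.
df = n − 2 = 133.
t* = t_{0.05, 133} = 1.656391.
Margin = t* × SE = 1.656391 × 0.157 = 0.26005.
CI: 1.406 ± 0.26005 → (1.146, 1.666).
With 90% confidence, each one-unit increase in weekly study hours is associated with a change of between 1.146 and 1.666 points in final exam score.

(1.146, 1.666)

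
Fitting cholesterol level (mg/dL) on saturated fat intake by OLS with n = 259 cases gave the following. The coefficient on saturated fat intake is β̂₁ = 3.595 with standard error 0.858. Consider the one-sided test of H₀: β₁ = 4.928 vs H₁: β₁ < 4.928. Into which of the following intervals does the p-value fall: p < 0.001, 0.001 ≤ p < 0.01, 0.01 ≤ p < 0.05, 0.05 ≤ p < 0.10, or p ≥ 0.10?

t = (3.595 − 4.928) / 0.858 = -1.554.
df = n − 2 = 259 − 2 = 257.
One-sided p = P(T_{257} < t) ≈ 0.0608.
So 0.05 ≤ p < 0.10.

0.05 ≤ p < 0.10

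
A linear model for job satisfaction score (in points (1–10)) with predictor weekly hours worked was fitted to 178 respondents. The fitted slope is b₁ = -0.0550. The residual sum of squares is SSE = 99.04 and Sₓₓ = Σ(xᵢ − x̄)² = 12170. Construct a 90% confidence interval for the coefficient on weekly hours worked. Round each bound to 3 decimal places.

(-0.066, -0.044)

MSE = SSE/(n − 2) = 99.04/176 = 0.562727.
SE(b₁) = √(MSE/Sₓₓ) = √(0.562727/12170) = 0.00679992.
df = n − 2 = 176.
t* = t_{0.05, 176} = 1.653557.
Margin = t* × SE = 1.653557 × 0.00679992 = 0.01124.
CI: -0.0550 ± 0.01124 → (-0.066, -0.044).
With 90% confidence, each one-unit increase in weekly hours worked is associated with a change of between -0.066 and -0.044 points (1–10) in job satisfaction score.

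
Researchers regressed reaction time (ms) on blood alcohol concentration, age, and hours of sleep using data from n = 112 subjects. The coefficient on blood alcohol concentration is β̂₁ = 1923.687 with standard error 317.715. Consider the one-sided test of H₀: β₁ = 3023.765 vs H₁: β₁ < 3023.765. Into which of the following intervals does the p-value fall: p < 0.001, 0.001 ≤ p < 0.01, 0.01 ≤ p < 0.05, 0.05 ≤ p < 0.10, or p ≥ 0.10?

p < 0.001

t = (1923.687 − 3023.765) / 317.715 = -3.462.
df = n − k − 1 = 112 − 3 − 1 = 108.
One-sided p = P(T_{108} < t) ≈ 0.0004.
So p < 0.001.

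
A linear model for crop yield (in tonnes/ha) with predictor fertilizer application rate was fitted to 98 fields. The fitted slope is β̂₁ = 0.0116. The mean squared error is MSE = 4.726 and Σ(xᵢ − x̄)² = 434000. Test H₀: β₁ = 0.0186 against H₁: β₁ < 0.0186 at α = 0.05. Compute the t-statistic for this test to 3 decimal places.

SE(β̂₁) = √(MSE/Sₓₓ) = √(4.726/434000) = 0.00329991.
t = (0.0116 − 0.0186) / 0.00329991 = -2.121.
df = n − 2 = 96.
One-sided p ≈ 0.0182, which is < 0.05, so reject H₀.
There is evidence that the true slope on fertilizer application rate is below 0.0186 tonnes/ha per unit.

t = -2.121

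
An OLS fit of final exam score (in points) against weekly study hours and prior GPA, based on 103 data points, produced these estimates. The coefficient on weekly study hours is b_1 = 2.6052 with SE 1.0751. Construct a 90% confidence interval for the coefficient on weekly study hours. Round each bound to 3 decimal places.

df = n − k − 1 = 103 − 2 − 1 = 100.
t* = t_{0.05, 100} = 1.660234.
Margin = t* × SE = 1.660234 × 1.0751 = 1.78492.
CI: 2.6052 ± 1.78492 → (0.820, 4.390).
With 90% confidence, each one-unit increase in weekly study hours is associated with a change of between 0.820 and 4.390 points in final exam score, holding the other predictors fixed.

(0.820, 4.390)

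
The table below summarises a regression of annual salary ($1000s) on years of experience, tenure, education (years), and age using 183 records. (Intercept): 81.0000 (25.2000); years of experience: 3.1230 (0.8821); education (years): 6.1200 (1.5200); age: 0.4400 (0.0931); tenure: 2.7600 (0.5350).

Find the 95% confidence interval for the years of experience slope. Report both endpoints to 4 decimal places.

Read off: b = 3.1230, SE = 0.8821 for years of experience.
df = n − k − 1 = 183 − 4 − 1 = 178.
t* = t_{0.025, 178} = 1.973381.
Margin = t* × SE = 1.973381 × 0.8821 = 1.740719.
CI: 3.1230 ± 1.740719 → (1.3823, 4.8637).

(1.3823, 4.8637)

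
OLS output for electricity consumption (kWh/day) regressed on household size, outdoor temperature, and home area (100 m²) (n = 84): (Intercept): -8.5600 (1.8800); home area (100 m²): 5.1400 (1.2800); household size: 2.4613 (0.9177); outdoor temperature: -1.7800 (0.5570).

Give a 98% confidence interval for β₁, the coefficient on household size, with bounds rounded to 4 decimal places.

Read off: b = 2.4613, SE = 0.9177 for household size.
df = n − k − 1 = 84 − 3 − 1 = 80.
t* = t_{0.01, 80} = 2.373868.
Margin = t* × SE = 2.373868 × 0.9177 = 2.178499.
CI: 2.4613 ± 2.178499 → (0.2828, 4.6398).

(0.2828, 4.6398)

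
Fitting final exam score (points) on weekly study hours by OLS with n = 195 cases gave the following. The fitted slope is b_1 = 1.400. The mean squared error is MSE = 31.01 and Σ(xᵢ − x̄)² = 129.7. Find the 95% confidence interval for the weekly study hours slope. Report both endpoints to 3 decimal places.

SE(b_1) = √(MSE/Sₓₓ) = √(31.01/129.7) = 0.488969.
df = n − 2 = 193.
t* = t_{0.025, 193} = 1.972332.
Margin = t* × SE = 1.972332 × 0.488969 = 0.96441.
CI: 1.400 ± 0.96441 → (0.436, 2.364).
With 95% confidence, each one-unit increase in weekly study hours is associated with a change of between 0.436 and 2.364 points in final exam score.

(0.436, 2.364)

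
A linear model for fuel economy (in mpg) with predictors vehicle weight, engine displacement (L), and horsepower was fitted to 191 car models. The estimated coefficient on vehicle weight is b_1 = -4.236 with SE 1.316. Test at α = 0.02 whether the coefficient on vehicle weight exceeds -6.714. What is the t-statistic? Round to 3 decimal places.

t = 1.883

H₀: β₁ = -6.714 vs H₁: β₁ > -6.714.
t = (b_1 − β₁⁰)/SE = (-4.236 − (-6.714)) / 1.316 = 1.883.
df = n − k − 1 = 191 − 3 − 1 = 187.
One-sided p ≈ 0.0306, which is ≥ 0.02, so fail to reject H₀.
The data do not give significant evidence that the true slope on vehicle weight exceeds -6.714 mpg per unit, holding the other predictors fixed.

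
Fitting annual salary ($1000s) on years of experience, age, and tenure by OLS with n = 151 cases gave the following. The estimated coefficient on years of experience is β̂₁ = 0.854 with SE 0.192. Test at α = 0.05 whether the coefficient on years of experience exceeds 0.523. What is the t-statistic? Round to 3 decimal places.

t = 1.724

H₀: β₁ = 0.523 vs H₁: β₁ > 0.523.
t = (β̂₁ − β₁⁰)/SE = (0.854 − 0.523) / 0.192 = 1.724.
df = n − k − 1 = 151 − 3 − 1 = 147.
One-sided p ≈ 0.0434, which is < 0.05, so reject H₀.
There is evidence that the true slope on years of experience exceeds 0.523 $1000s per unit, holding the other predictors fixed.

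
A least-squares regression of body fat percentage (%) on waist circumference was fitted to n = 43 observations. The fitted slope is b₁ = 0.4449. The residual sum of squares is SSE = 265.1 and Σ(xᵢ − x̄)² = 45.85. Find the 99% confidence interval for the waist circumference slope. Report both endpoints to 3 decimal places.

MSE = SSE/(n − 2) = 265.1/41 = 6.46585.
SE(b₁) = √(MSE/Sₓₓ) = √(6.46585/45.85) = 0.375529.
df = n − 2 = 41.
t* = t_{0.005, 41} = 2.701181.
Margin = t* × SE = 2.701181 × 0.375529 = 1.01437.
CI: 0.4449 ± 1.01437 → (-0.569, 1.459).
With 99% confidence, each one-unit increase in waist circumference is associated with a change of between -0.569 and 1.459 % in body fat percentage.

(-0.569, 1.459)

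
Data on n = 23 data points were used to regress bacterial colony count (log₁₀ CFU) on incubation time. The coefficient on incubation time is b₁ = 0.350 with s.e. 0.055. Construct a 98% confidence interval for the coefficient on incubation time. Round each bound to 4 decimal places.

df = n − 2 = 23 − 2 = 21.
t* = t_{0.01, 21} = 2.517648.
Margin = t* × SE = 2.517648 × 0.055 = 0.138471.
CI: 0.350 ± 0.138471 → (0.2115, 0.4885).
With 98% confidence, each one-unit increase in incubation time is associated with a change of between 0.2115 and 0.4885 log₁₀ CFU in bacterial colony count.

(0.2115, 0.4885)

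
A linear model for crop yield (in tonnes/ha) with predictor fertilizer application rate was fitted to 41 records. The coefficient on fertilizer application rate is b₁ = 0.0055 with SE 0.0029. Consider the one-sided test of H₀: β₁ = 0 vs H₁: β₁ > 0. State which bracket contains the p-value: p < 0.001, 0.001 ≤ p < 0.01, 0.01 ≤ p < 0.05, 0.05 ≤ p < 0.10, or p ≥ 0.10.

0.01 ≤ p < 0.05

t = 0.0055 / 0.0029 = 1.897.
df = n − 2 = 41 − 2 = 39.
One-sided p = P(T_{39} > t) ≈ 0.0327.
So 0.01 ≤ p < 0.05.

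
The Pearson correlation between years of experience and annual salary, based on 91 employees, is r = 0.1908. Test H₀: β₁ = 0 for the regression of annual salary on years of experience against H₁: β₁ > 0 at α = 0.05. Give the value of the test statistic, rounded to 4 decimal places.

t = 1.8337

t = r·√(n − 2)/√(1 − r²) = 0.1908·√89/√0.963595 = 1.8337.
df = n − 2 = 89.
One-sided p ≈ 0.0350, which is < 0.05, so reject H₀.
There is evidence of a linear association between years of experience and annual salary.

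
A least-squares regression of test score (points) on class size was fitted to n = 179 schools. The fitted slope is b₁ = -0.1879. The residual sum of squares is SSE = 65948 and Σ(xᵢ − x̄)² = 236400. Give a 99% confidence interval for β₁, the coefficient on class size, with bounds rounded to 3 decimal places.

(-0.291, -0.085)

MSE = SSE/(n − 2) = 65948/177 = 372.588.
SE(b₁) = √(MSE/Sₓₓ) = √(372.588/236400) = 0.0397.
df = n − 2 = 177.
t* = t_{0.005, 177} = 2.603891.
Margin = t* × SE = 2.603891 × 0.0397 = 0.10337.
CI: -0.1879 ± 0.10337 → (-0.291, -0.085).
With 99% confidence, each one-unit increase in class size is associated with a change of between -0.291 and -0.085 points in test score.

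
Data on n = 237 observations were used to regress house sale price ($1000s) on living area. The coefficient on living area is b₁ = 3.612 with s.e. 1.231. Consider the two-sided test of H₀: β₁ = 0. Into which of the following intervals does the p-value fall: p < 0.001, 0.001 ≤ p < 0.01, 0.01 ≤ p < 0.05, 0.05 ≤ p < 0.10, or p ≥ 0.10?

t = 3.612 / 1.231 = 2.934.
df = n − 2 = 237 − 2 = 235.
Two-sided p = 2·P(T_{235} > |t|) ≈ 0.0037.
So 0.001 ≤ p < 0.01.

0.001 ≤ p < 0.01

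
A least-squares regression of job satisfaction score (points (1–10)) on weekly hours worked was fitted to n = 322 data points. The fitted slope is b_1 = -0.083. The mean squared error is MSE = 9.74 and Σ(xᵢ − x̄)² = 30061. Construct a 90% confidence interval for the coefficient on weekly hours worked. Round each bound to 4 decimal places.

(-0.1127, -0.0533)

SE(b_1) = √(MSE/Sₓₓ) = √(9.74/30061) = 0.0180002.
df = n − 2 = 320.
t* = t_{0.05, 320} = 1.649629.
Margin = t* × SE = 1.649629 × 0.0180002 = 0.029694.
CI: -0.083 ± 0.029694 → (-0.1127, -0.0533).
With 90% confidence, each one-unit increase in weekly hours worked is associated with a change of between -0.1127 and -0.0533 points (1–10) in job satisfaction score.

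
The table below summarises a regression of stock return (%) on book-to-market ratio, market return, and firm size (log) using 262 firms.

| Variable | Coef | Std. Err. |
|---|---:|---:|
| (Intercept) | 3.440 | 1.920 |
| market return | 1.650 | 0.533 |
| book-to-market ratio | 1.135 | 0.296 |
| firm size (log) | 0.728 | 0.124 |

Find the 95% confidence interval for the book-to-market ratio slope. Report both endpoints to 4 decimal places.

(0.5521, 1.7179)

Read off: b = 1.135, SE = 0.296 for book-to-market ratio.
df = n − k − 1 = 262 − 3 − 1 = 258.
t* = t_{0.025, 258} = 1.969201.
Margin = t* × SE = 1.969201 × 0.296 = 0.582884.
CI: 1.135 ± 0.582884 → (0.5521, 1.7179).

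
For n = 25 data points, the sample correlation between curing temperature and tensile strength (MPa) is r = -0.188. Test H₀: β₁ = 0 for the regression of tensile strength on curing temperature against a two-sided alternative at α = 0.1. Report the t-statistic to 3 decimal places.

t = r·√(n − 2)/√(1 − r²) = -0.188·√23/√0.964656 = -0.918.
df = n − 2 = 23.
Two-sided p ≈ 0.3682, which is ≥ 0.1, so fail to reject H₀.
The data do not give significant evidence of a linear association between curing temperature and tensile strength.

t = -0.918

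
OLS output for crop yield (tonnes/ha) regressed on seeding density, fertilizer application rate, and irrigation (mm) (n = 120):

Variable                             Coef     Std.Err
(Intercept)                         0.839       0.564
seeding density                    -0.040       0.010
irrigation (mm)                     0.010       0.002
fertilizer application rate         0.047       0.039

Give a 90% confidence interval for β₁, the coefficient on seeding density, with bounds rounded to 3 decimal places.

Read off: b = -0.040, SE = 0.010 for seeding density.
df = n − k − 1 = 120 − 3 − 1 = 116.
t* = t_{0.05, 116} = 1.658096.
Margin = t* × SE = 1.658096 × 0.010 = 0.01658.
CI: -0.040 ± 0.01658 → (-0.057, -0.023).

(-0.057, -0.023)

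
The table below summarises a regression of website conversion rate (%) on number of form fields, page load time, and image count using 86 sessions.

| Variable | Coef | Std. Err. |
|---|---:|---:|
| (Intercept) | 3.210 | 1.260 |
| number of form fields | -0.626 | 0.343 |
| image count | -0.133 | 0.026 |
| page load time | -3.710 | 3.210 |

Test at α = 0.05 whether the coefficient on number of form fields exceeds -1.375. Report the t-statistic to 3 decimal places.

t = 2.184

Read off: b = -0.626, SE = 0.343 for number of form fields.
H₀: β₁ = -1.375 vs H₁: β₁ > -1.375.
t = (-0.626 − (-1.375)) / 0.343 = 2.184.
df = n − k − 1 = 86 − 3 − 1 = 82.
One-sided p ≈ 0.0159, which is < 0.05, so reject H₀.
There is evidence that the true slope on number of form fields exceeds -1.375 % per unit, holding the other predictors fixed.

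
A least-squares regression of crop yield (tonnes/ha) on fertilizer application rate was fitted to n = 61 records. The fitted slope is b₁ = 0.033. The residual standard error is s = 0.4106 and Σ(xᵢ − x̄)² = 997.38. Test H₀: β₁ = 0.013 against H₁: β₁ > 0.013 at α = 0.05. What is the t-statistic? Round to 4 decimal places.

t = 1.5383

SE(b₁) = s/√Sₓₓ = 0.4106/√997.38 = 0.0130014.
t = (0.033 − 0.013) / 0.0130014 = 1.5383.
df = n − 2 = 59.
One-sided p ≈ 0.0647, which is ≥ 0.05, so fail to reject H₀.
The data do not give significant evidence that the true slope on fertilizer application rate exceeds 0.013 tonnes/ha per unit.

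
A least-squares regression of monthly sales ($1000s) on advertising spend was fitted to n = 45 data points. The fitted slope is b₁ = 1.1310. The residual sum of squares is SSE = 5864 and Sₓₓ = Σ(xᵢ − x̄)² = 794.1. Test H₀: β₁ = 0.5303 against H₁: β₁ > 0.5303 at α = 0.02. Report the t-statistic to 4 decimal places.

t = 1.4495

MSE = SSE/(n − 2) = 5864/43 = 136.372.
SE(b₁) = √(MSE/Sₓₓ) = √(136.372/794.1) = 0.414405.
t = (1.1310 − 0.5303) / 0.414405 = 1.4495.
df = n − 2 = 43.
One-sided p ≈ 0.0772, which is ≥ 0.02, so fail to reject H₀.
The data do not give significant evidence that the true slope on advertising spend exceeds 0.5303 $1000s per unit.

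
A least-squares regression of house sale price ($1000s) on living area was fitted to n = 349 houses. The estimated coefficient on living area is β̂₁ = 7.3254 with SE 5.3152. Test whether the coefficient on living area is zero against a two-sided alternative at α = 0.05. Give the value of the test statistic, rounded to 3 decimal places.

t = 1.378

H₀: β₁ = 0 vs H₁: β₁ ≠ 0.
t = (β̂₁ − β₁⁰)/SE = 7.3254 / 5.3152 = 1.378.
df = n − 2 = 349 − 2 = 347.
Two-sided p ≈ 0.1690, which is ≥ 0.05, so fail to reject H₀.
The data do not give significant evidence of an association between living area and house sale price.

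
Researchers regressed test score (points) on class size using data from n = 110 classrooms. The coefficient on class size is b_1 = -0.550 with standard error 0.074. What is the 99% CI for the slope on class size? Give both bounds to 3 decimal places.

(-0.744, -0.356)

df = n − 2 = 110 − 2 = 108.
t* = t_{0.005, 108} = 2.62212.
Margin = t* × SE = 2.62212 × 0.074 = 0.19404.
CI: -0.550 ± 0.19404 → (-0.744, -0.356).
With 99% confidence, each one-unit increase in class size is associated with a change of between -0.744 and -0.356 points in test score.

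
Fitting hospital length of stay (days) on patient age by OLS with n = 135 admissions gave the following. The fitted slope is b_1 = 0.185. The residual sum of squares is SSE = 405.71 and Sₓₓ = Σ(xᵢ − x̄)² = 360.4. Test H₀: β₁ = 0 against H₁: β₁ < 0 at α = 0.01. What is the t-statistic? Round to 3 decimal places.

MSE = SSE/(n − 2) = 405.71/133 = 3.05045.
SE(b_1) = √(MSE/Sₓₓ) = √(3.05045/360.4) = 0.0920004.
t = 0.185 / 0.0920004 = 2.011.
df = n − 2 = 133.
One-sided p ≈ 0.9768, which is ≥ 0.01, so fail to reject H₀.
The data do not give significant evidence that the true slope on patient age is negative.

t = 2.011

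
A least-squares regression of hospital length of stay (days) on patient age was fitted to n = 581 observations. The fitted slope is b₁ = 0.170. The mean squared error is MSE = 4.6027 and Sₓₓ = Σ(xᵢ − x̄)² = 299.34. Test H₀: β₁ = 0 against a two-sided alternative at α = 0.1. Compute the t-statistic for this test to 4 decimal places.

SE(b₁) = √(MSE/Sₓₓ) = √(4.6027/299.34) = 0.124001.
t = 0.170 / 0.124001 = 1.3710.
df = n − 2 = 579.
Two-sided p ≈ 0.1709, which is ≥ 0.1, so fail to reject H₀.
The data do not give significant evidence of an association between patient age and hospital length of stay.

t = 1.3710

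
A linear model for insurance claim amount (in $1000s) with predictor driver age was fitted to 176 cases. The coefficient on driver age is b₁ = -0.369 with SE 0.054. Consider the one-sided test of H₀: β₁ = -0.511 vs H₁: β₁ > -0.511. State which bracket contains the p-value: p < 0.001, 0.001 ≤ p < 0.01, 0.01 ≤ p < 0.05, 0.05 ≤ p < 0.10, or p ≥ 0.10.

t = (-0.369 − (-0.511)) / 0.054 = 2.630.
df = n − 2 = 176 − 2 = 174.
One-sided p = P(T_{174} > t) ≈ 0.0047.
So 0.001 ≤ p < 0.01.

0.001 ≤ p < 0.01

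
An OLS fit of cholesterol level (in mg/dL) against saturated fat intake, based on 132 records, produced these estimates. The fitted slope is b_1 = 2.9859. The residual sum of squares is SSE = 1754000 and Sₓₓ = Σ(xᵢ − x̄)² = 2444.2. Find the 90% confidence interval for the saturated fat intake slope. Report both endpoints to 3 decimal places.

MSE = SSE/(n − 2) = 1754000/130 = 13492.3.
SE(b_1) = √(MSE/Sₓₓ) = √(13492.3/2444.2) = 2.3495.
df = n − 2 = 130.
t* = t_{0.05, 130} = 1.656659.
Margin = t* × SE = 1.656659 × 2.3495 = 3.89232.
CI: 2.9859 ± 3.89232 → (-0.906, 6.878).
With 90% confidence, each one-unit increase in saturated fat intake is associated with a change of between -0.906 and 6.878 mg/dL in cholesterol level.

(-0.906, 6.878)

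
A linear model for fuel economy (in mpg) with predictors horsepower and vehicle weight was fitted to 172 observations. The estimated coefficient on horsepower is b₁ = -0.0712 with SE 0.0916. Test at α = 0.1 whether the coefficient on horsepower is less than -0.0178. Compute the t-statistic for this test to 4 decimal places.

H₀: β₁ = -0.0178 vs H₁: β₁ < -0.0178.
t = (b₁ − β₁⁰)/SE = (-0.0712 − (-0.0178)) / 0.0916 = -0.5830.
df = n − k − 1 = 172 − 2 − 1 = 169.
One-sided p ≈ 0.2803, which is ≥ 0.1, so fail to reject H₀.
The data do not give significant evidence that the true slope on horsepower is below -0.0178 mpg per unit, holding the other predictors fixed.

t = -0.5830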